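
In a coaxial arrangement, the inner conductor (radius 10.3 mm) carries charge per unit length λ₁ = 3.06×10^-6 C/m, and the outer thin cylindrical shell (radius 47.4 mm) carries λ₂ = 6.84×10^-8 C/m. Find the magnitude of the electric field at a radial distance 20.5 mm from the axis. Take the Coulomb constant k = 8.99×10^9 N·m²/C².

E ≈ 2.68e6 N/C

Choose a coaxial cylinder of radius r = 20.5 mm (arbitrary length L) as the Gaussian surface (between the conductors, 10.3 mm < r < 47.4 mm).
The shell at 47.4 mm lies outside the Gaussian surface, so λ_enc = λ₁ = 3.06×10^-6 C/m.
By Gauss's law (flux through the curved wall only), E·2πrL = λ_enc L/ε₀.
E = 2k|λ_enc|/r = 2(8.99×10^9)(3.06×10^-6)/(0.0205) = 2.68×10^6 N/C.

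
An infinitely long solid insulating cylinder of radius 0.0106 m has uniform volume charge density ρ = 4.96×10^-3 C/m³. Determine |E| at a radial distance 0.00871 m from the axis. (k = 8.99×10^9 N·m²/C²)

2.44×10^6 V/m

Choose a coaxial cylinder of radius r = 0.00871 m (arbitrary length L) as the Gaussian surface (r < R).
Charge inside radius r per length L is ρ·πr²·L, so λ_enc = ρπr² = 1.182×10^-6 C/m.
Since E is radial and uniform over the curved surface, Φ = E·2πrL = Q_enc/ε₀ = λ_enc L/ε₀.
E = 2k|λ_enc|/r = 2(8.99×10^9)(1.182e-6)/(0.00871) = 2.44e6 N/C.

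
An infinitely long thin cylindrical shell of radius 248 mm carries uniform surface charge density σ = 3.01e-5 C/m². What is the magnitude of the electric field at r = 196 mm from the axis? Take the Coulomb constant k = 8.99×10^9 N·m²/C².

E = 0

Take a coaxial cylindrical Gaussian surface of radius r = 196 mm and length L (r < 248 mm, inside the shell).
No charge is enclosed, so Gauss's law gives E·2πrL = 0 ⇒ E = 0.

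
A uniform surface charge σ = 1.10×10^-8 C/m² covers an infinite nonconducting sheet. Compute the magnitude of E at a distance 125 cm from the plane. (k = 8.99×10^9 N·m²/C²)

Choose a cylindrical pillbox piercing the sheet, end faces (area A) parallel to it.
Only the two end caps contribute flux: Φ = 2EA. With Q_enc = σA, Gauss's law gives E = |σ|/(2ε₀).
E = 2πk|σ| = 2π(8.99×10^9)(1.10e-8) = 621 N/C.

621 V/m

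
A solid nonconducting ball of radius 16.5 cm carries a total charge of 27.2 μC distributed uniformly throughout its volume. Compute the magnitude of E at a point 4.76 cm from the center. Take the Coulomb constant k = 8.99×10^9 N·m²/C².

E ≈ 2.59×10^6 N/C

Use a concentric Gaussian sphere at r = 4.76 cm (r < R).
Only the charge within r is enclosed: Q_enc = Q·(r/R)³ = (27.2 μC)·(4.76 cm/16.5 cm)³ = 6.53×10^-7 C.
Since E is radial and uniform over the Gaussian sphere, Φ = E·4πr² = Q_enc/ε₀.
E = k|Q_enc|/r² = (8.99×10^9)(6.53e-7)/(0.0476)² = 2.59e6 N/C.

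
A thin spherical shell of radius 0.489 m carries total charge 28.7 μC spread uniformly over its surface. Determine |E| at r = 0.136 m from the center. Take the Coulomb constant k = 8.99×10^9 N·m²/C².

E = 0

Take a concentric spherical Gaussian surface of radius r = 0.136 m (inside the shell, r < 0.489 m).
No charge lies within this surface, so Q_enc = 0 and Gauss's law gives E·4πr² = 0 ⇒ E = 0.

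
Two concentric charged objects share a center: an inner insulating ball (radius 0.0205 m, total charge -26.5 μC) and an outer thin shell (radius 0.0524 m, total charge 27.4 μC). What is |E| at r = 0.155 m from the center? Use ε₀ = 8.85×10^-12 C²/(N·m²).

E ≈ 3.37e5 N/C

Take a concentric spherical Gaussian surface of radius r = 0.155 m (r > 0.0524 m, enclosing both).
Q_enc = (-26.5 μC) + (27.4 μC) = 9.00×10^-7 C.
Applying ∮E·dA = Q_enc/ε₀ with Φ = E(4πr²):
E = |Q_enc|/(4πε₀r²) = (9.00e-7)/(4π·8.85×10^-12·(0.155)²) = 3.37e5 N/C.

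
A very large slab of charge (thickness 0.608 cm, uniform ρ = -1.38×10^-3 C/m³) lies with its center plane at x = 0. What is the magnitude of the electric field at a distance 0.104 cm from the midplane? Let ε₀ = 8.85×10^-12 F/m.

1.62×10^5 N/C

By symmetry E is perpendicular to the slab. A Gaussian pillbox from −0.104 cm to +0.104 cm (face area A) lies entirely within the slab.
Q_enc = ρ·(2x)·A and flux = 2EA, so 2EA = 2ρxA/ε₀ ⇒ E = |ρ|x/ε₀.
E = (1.38×10^-3)(0.00104)/(8.85×10^-12) = 1.62×10^5 N/C.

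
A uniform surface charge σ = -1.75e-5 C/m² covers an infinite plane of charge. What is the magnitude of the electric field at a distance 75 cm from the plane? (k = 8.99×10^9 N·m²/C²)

The symmetry is planar: E is normal to the sheet and the same magnitude on both sides. Take a pillbox straddling the sheet with end-cap area A.
Flux Φ = 2EA and Q_enc = σA, so 2EA = σA/ε₀ ⇒ E = |σ|/(2ε₀), independent of distance.
E = 2πk|σ| = 2π(8.99×10^9)(1.75×10^-5) = 9.89e5 N/C.

9.89×10^5 N/C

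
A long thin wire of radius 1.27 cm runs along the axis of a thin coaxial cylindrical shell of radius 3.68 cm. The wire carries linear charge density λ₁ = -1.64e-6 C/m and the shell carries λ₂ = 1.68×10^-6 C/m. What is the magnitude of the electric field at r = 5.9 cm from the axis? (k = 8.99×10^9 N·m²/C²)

E = 1.22×10^4 N/C

By cylindrical symmetry E is radial; use a coaxial Gaussian cylinder of radius 5.9 cm and length L (r > 3.68 cm, enclosing both).
λ_enc = λ₁ + λ₂ = (-1.64×10^-6) + (1.68e-6) = 4.00×10^-8 C/m.
By Gauss's law (flux through the curved wall only), E·2πrL = λ_enc L/ε₀.
E = 2k|λ_enc|/r = 2(8.99×10^9)(4.00×10^-8)/(0.059) = 1.22×10^4 N/C.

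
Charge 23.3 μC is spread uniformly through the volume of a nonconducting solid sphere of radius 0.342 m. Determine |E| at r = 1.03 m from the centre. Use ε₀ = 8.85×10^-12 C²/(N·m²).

|E| ≈ 1.97e5 N/C

By spherical symmetry E is radial; choose a Gaussian sphere of radius r = 1.03 m (r > R, so the entire charge is enclosed).
Q_enc = 23.3 μC = 2.33e-5 C.
Applying ∮E·dA = Q_enc/ε₀ with Φ = E(4πr²):
E = |Q_enc|/(4πε₀r²) = (2.33×10^-5)/(4π·8.85×10^-12·(1.03)²) = 1.97×10^5 N/C.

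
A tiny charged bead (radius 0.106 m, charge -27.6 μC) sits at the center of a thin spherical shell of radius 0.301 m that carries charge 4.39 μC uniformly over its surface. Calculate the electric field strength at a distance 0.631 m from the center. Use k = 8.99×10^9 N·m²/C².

E = 5.24×10^5 N/C

Take a concentric spherical Gaussian surface of radius r = 0.631 m (r > 0.301 m, enclosing both).
Q_enc = (-27.6 μC) + (4.39 μC) = -2.321×10^-5 C.
Applying ∮E·dA = Q_enc/ε₀ with Φ = E(4πr²):
E = k|Q_enc|/r² = (8.99×10^9)(2.321×10^-5)/(0.631)² = 5.24×10^5 N/C.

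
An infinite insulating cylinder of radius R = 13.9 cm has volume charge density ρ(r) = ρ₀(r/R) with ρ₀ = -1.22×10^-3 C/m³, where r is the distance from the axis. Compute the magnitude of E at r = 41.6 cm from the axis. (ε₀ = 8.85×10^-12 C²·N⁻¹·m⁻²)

E ≈ 2.13×10^6 N/C

Coaxial Gaussian cylinder, radius r = 41.6 cm, length L (r > R, full charge per length enclosed).
λ_enc = 2π ∫₀^R ρ₀(r'/R)^1 r' dr' = 2πρ₀R²/3 = -4.937×10^-5 C/m.
Since E is radial and uniform over the curved surface, Φ = E·2πrL = Q_enc/ε₀ = λ_enc L/ε₀.
E = |λ_enc|/(2πε₀r) = (4.937e-5)/(2π·8.85×10^-12·0.416) = 2.13e6 N/C.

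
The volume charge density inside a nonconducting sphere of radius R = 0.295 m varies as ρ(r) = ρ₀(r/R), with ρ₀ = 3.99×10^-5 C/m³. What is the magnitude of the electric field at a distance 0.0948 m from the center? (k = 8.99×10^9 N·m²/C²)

Symmetry ⇒ E = E(r) r̂. Gaussian sphere of radius r = 0.0948 m (r < R).
Q_enc = ∫₀^r ρ(r')·4πr'² dr' = (4πρ₀/R) ∫₀^r r'^3 dr' = 4πρ₀ r^4/(4·R) = 3.432×10^-8 C.
Applying ∮E·dA = Q_enc/ε₀ with Φ = E(4πr²):
E = k|Q_enc|/r² = (8.99×10^9)(3.432e-8)/(0.0948)² = 3.43e4 N/C.

|E| ≈ 3.43e4 V/m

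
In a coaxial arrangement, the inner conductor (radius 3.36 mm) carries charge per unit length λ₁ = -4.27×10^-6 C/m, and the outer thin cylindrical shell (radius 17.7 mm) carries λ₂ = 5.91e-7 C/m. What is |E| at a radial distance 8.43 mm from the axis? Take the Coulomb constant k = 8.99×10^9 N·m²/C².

Coaxial Gaussian cylinder, radius r = 8.43 mm, length L (between the conductors, 3.36 mm < r < 17.7 mm).
Only the inner wire is enclosed; the outer shell contributes nothing inside itself. λ_enc = λ₁ = -4.27×10^-6 C/m.
By Gauss's law (flux through the curved wall only), E·2πrL = λ_enc L/ε₀.
E = 2k|λ_enc|/r = 2(8.99×10^9)(4.27×10^-6)/(0.00843) = 9.11×10^6 N/C.

E = 9.11e6 N/C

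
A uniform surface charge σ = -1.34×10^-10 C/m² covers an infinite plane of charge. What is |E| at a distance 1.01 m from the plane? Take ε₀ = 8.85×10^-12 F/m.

7.57 V/m

By planar symmetry E is perpendicular to the sheet and uniform; use a Gaussian pillbox with flat faces of area A on each side of the sheet.
Flux Φ = 2EA and Q_enc = σA, so 2EA = σA/ε₀ ⇒ E = |σ|/(2ε₀), independent of distance.
E = |σ|/(2ε₀) = (1.34×10^-10)/(2·8.85×10^-12) = 7.57 N/C.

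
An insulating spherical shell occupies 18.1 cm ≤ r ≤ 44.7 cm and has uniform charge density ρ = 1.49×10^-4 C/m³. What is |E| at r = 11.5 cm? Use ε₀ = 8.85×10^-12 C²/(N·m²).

E = 0 (no enclosed charge)

By spherical symmetry E is radial; choose a Gaussian sphere of radius r = 11.5 cm (r < 18.1 cm, inside the empty cavity).
Q_enc = 0 (all charge lies at larger r); Gauss's law gives E = 0.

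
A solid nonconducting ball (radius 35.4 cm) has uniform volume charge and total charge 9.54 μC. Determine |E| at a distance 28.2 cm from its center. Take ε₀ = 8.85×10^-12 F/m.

Use a concentric Gaussian sphere at r = 28.2 cm (r < R).
For a uniform sphere the enclosed fraction is (r/R)³, so Q_enc = (9.54 μC)(0.282/0.354)³ = 4.823×10^-6 C.
Since E is radial and uniform over the Gaussian sphere, Φ = E·4πr² = Q_enc/ε₀.
E = |Q_enc|/(4πε₀r²) = (4.823×10^-6)/(4π·8.85×10^-12·(0.282)²) = 5.45×10^5 N/C.

5.45e5 N/C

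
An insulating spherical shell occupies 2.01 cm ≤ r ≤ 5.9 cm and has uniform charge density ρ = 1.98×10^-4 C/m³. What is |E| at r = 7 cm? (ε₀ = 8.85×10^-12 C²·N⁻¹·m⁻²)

Symmetry ⇒ E = E(r) r̂. Gaussian sphere of radius r = 7 cm (r > 5.9 cm, enclosing the whole shell).
Q_enc = ρ·(4π/3)(b³ − a³) = (1.98e-4)·(4π/3)·((0.059)³ − (0.0201)³) = 1.636×10^-7 C.
Gauss's law: E·4πr² = Q_enc/ε₀.
E = |Q_enc|/(4πε₀r²) = (1.636×10^-7)/(4π·8.85×10^-12·(0.07)²) = 3.00×10^5 N/C.

|E| = 3.00×10^5 N/C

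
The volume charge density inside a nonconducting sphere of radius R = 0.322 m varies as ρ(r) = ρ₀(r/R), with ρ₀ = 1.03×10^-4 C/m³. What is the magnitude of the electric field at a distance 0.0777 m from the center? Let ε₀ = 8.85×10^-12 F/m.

5.46e4 N/C

Symmetry ⇒ E = E(r) r̂. Gaussian sphere of radius r = 0.0777 m (r < R).
Integrate the density: Q_enc = 4π ∫₀^r ρ₀(r'/R)^1 r'² dr' = 4πρ₀ r^4/(4·R) = 3.663e-8 C.
By Gauss's law, ∮E·dA = E·4πr² = Q_enc/ε₀.
E = |Q_enc|/(4πε₀r²) = (3.663×10^-8)/(4π·8.85×10^-12·(0.0777)²) = 5.46e4 N/C.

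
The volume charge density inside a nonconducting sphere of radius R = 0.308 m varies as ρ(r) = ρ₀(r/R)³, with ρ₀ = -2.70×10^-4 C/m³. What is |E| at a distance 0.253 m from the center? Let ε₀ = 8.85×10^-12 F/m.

By spherical symmetry E is radial; choose a Gaussian sphere of radius r = 0.253 m (r < R).
Integrate the density: Q_enc = 4π ∫₀^r ρ₀(r'/R)^3 r'² dr' = 4πρ₀ r^6/(6·R³) = -5.076×10^-6 C.
Applying ∮E·dA = Q_enc/ε₀ with Φ = E(4πr²):
E = |Q_enc|/(4πε₀r²) = (5.076×10^-6)/(4π·8.85×10^-12·(0.253)²) = 7.13×10^5 N/C.

|E| ≈ 7.13e5 N/C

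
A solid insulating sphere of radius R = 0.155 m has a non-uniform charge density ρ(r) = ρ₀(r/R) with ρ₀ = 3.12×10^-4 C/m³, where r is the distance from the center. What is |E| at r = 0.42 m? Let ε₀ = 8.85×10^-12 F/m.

1.86×10^5 V/m

By spherical symmetry E is radial; choose a Gaussian sphere of radius r = 0.42 m (r > R, all charge enclosed).
Q_enc = 4π ∫₀^R ρ₀(r'/R)^1 r'² dr' = 4πρ₀R³/4 = 3.65×10^-6 C.
By Gauss's law, ∮E·dA = E·4πr² = Q_enc/ε₀.
E = |Q_enc|/(4πε₀r²) = (3.65×10^-6)/(4π·8.85×10^-12·(0.42)²) = 1.86e5 N/C.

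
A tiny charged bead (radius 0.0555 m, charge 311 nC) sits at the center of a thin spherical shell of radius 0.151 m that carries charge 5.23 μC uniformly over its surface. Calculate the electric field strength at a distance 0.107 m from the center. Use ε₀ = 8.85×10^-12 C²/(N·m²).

|E| ≈ 2.44×10^5 N/C

Use a concentric Gaussian sphere at r = 0.107 m (between the bodies, 0.0555 m < r < 0.151 m).
The shell at 0.151 m lies outside the Gaussian surface, so Q_enc = 311 nC = 3.11×10^-7 C.
By Gauss's law, ∮E·dA = E·4πr² = Q_enc/ε₀.
E = |Q_enc|/(4πε₀r²) = (3.11×10^-7)/(4π·8.85×10^-12·(0.107)²) = 2.44×10^5 N/C.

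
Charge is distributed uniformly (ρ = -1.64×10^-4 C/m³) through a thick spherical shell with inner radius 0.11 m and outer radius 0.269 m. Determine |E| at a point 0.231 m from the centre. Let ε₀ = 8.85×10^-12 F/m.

By spherical symmetry E is radial; choose a Gaussian sphere of radius r = 0.231 m (within the shell material, 0.11 m < r < 0.269 m).
Only the shell between 0.11 m and r is enclosed: Q_enc = ρ·(4π/3)(r³ − a³) = (-1.64e-4)·(4π/3)·((0.231)³ − (0.11)³) = -7.553×10^-6 C.
Applying ∮E·dA = Q_enc/ε₀ with Φ = E(4πr²):
E = |Q_enc|/(4πε₀r²) = (7.553×10^-6)/(4π·8.85×10^-12·(0.231)²) = 1.27×10^6 N/C.

|E| ≈ 1.27e6 V/m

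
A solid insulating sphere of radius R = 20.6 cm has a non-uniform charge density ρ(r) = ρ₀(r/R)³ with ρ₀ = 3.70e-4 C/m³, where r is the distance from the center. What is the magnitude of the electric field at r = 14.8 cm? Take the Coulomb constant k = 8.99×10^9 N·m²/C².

|E| = 3.82×10^5 N/C

By spherical symmetry E is radial; choose a Gaussian sphere of radius r = 14.8 cm (r < R).
Integrate the density: Q_enc = 4π ∫₀^r ρ₀(r'/R)^3 r'² dr' = 4πρ₀ r^6/(6·R³) = 9.316×10^-7 C.
By Gauss's law, ∮E·dA = E·4πr² = Q_enc/ε₀.
E = k|Q_enc|/r² = (8.99×10^9)(9.316e-7)/(0.148)² = 3.82×10^5 N/C.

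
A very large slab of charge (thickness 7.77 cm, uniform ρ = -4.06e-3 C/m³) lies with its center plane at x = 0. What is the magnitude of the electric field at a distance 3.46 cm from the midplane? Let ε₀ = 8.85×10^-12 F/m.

|E| ≈ 1.59×10^7 N/C

By symmetry E is perpendicular to the slab. A Gaussian pillbox from −3.46 cm to +3.46 cm (face area A) lies entirely within the slab.
Q_enc = ρ·(2x)·A and flux = 2EA, so 2EA = 2ρxA/ε₀ ⇒ E = |ρ|x/ε₀.
E = (4.06×10^-3)(0.0346)/(8.85×10^-12) = 1.59×10^7 N/C.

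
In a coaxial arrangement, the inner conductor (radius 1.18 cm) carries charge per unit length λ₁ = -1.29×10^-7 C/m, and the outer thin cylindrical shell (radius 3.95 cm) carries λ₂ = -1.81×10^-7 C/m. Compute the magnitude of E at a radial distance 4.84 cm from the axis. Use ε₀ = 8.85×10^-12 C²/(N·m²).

Coaxial Gaussian cylinder, radius r = 4.84 cm, length L (r > 3.95 cm, enclosing both).
λ_enc = λ₁ + λ₂ = (-1.29×10^-7) + (-1.81×10^-7) = -3.10×10^-7 C/m.
Since E is radial and uniform over the curved surface, Φ = E·2πrL = Q_enc/ε₀ = λ_enc L/ε₀.
E = |λ_enc|/(2πε₀r) = (3.10×10^-7)/(2π·8.85×10^-12·0.0484) = 1.15×10^5 N/C.

|E| ≈ 1.15×10^5 V/m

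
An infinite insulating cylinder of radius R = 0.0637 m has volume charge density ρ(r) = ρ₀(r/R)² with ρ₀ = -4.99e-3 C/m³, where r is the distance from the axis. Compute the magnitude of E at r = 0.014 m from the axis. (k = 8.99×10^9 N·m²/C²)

E = 9.53e4 N/C

Coaxial Gaussian cylinder, radius r = 0.014 m, length L (r < R).
Integrating ρ over the cross-section to radius r: λ_enc = (2πρ₀/R²) ∫₀^r r'^3 dr' = 2πρ₀ r^4/(4·R²) = -7.421×10^-8 C/m.
Gauss's law: E·2πrL = λ_enc L/ε₀.
E = 2k|λ_enc|/r = 2(8.99×10^9)(7.421×10^-8)/(0.014) = 9.53×10^4 N/C.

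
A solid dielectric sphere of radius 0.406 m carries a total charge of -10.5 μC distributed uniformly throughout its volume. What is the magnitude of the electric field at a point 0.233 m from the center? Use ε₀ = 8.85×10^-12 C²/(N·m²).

By spherical symmetry E is radial; choose a Gaussian sphere of radius r = 0.233 m (r < R).
For a uniform sphere the enclosed fraction is (r/R)³, so Q_enc = (-10.5 μC)(0.233/0.406)³ = -1.985e-6 C.
Applying ∮E·dA = Q_enc/ε₀ with Φ = E(4πr²):
E = |Q_enc|/(4πε₀r²) = (1.985×10^-6)/(4π·8.85×10^-12·(0.233)²) = 3.29×10^5 N/C.

3.29×10^5 N/C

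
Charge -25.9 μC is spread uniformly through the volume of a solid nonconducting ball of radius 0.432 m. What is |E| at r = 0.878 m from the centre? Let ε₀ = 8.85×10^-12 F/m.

|E| ≈ 3.02×10^5 N/C

By spherical symmetry E is radial; choose a Gaussian sphere of radius r = 0.878 m (r > R, so the entire charge is enclosed).
Q_enc = -25.9 μC = -2.59e-5 C.
Gauss's law: E·4πr² = Q_enc/ε₀.
E = |Q_enc|/(4πε₀r²) = (2.59×10^-5)/(4π·8.85×10^-12·(0.878)²) = 3.02e5 N/C.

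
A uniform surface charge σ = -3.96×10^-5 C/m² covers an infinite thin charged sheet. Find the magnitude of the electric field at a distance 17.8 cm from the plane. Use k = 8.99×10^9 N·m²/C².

E ≈ 2.24×10^6 N/C

By planar symmetry E is perpendicular to the sheet and uniform; use a Gaussian pillbox with flat faces of area A on each side of the sheet.
Only the two end caps contribute flux: Φ = 2EA. With Q_enc = σA, Gauss's law gives E = |σ|/(2ε₀).
E = 2πk|σ| = 2π(8.99×10^9)(3.96×10^-5) = 2.24e6 N/C.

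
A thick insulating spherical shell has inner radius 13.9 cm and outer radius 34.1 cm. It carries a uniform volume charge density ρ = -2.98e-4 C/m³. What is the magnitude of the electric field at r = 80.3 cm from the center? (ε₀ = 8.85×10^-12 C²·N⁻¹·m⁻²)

By spherical symmetry E is radial; choose a Gaussian sphere of radius r = 80.3 cm (r > 34.1 cm, enclosing the whole shell).
Q_enc = ρ·(4π/3)(b³ − a³) = (-2.98×10^-4)·(4π/3)·((0.341)³ − (0.139)³) = -4.614e-5 C.
Gauss's law: E·4πr² = Q_enc/ε₀.
E = |Q_enc|/(4πε₀r²) = (4.614×10^-5)/(4π·8.85×10^-12·(0.803)²) = 6.43e5 N/C.

6.43×10^5 V/m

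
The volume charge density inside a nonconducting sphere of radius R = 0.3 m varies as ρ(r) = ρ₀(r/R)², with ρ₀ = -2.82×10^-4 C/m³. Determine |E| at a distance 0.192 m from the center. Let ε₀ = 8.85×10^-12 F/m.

By spherical symmetry E is radial; choose a Gaussian sphere of radius r = 0.192 m (r < R).
Q_enc = ∫₀^r ρ(r')·4πr'² dr' = (4πρ₀/R²) ∫₀^r r'^4 dr' = 4πρ₀ r^5/(5·R²) = -2.055×10^-6 C.
By Gauss's law, ∮E·dA = E·4πr² = Q_enc/ε₀.
E = |Q_enc|/(4πε₀r²) = (2.055e-6)/(4π·8.85×10^-12·(0.192)²) = 5.01×10^5 N/C.

5.01×10^5 N/C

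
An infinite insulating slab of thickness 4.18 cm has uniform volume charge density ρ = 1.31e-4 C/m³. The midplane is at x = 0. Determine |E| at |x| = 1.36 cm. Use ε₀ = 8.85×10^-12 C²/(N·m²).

By symmetry E is perpendicular to the slab. A Gaussian pillbox from −1.36 cm to +1.36 cm (face area A) lies entirely within the slab.
Q_enc = ρ·(2x)·A and flux = 2EA, so 2EA = 2ρxA/ε₀ ⇒ E = |ρ|x/ε₀.
E = (1.31×10^-4)(0.0136)/(8.85×10^-12) = 2.01e5 N/C.

E ≈ 2.01×10^5 V/m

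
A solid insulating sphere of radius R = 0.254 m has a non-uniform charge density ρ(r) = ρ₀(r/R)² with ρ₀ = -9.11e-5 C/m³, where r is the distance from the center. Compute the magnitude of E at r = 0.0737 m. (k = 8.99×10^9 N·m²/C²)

Take a concentric spherical Gaussian surface of radius r = 0.0737 m (r < R).
Integrate the density: Q_enc = 4π ∫₀^r ρ₀(r'/R)^2 r'² dr' = 4πρ₀ r^5/(5·R²) = -7.717×10^-9 C.
Gauss's law: E·4πr² = Q_enc/ε₀.
E = k|Q_enc|/r² = (8.99×10^9)(7.717×10^-9)/(0.0737)² = 1.28e4 N/C.

E = 1.28e4 N/C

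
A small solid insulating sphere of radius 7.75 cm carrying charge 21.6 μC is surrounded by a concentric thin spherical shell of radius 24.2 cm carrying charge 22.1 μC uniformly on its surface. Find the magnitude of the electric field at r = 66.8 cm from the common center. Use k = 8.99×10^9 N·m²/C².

|E| ≈ 8.80×10^5 V/m

By spherical symmetry E is radial; choose a Gaussian sphere of radius r = 66.8 cm (r > 24.2 cm, enclosing both).
Q_enc = (21.6 μC) + (22.1 μC) = 4.37e-5 C.
Gauss's law: E·4πr² = Q_enc/ε₀.
E = k|Q_enc|/r² = (8.99×10^9)(4.37×10^-5)/(0.668)² = 8.80×10^5 N/C.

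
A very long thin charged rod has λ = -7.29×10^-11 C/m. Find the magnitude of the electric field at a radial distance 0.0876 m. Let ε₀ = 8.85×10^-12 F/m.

By cylindrical symmetry E is radial; use a coaxial Gaussian cylinder of radius 0.0876 m and length L.
Q_enc = λL, so λ_enc = -7.29e-11 C/m.
Gauss's law: E·2πrL = λ_enc L/ε₀.
E = |λ_enc|/(2πε₀r) = (7.29e-11)/(2π·8.85×10^-12·0.0876) = 15 N/C.

|E| = 15 N/C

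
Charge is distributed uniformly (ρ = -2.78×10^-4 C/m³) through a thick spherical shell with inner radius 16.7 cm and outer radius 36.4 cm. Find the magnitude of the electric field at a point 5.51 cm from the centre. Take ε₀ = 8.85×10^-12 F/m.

E = 0

Take a concentric spherical Gaussian surface of radius r = 5.51 cm (r < 16.7 cm, inside the empty cavity).
Q_enc = 0 (all charge lies at larger r); Gauss's law gives E = 0.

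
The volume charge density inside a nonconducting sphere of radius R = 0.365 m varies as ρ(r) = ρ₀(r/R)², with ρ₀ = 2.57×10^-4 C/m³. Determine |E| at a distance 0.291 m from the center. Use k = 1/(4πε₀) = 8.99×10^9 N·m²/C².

1.07×10^6 V/m

Symmetry ⇒ E = E(r) r̂. Gaussian sphere of radius r = 0.291 m (r < R).
Integrate the density: Q_enc = 4π ∫₀^r ρ₀(r'/R)^2 r'² dr' = 4πρ₀ r^5/(5·R²) = 1.012×10^-5 C.
Applying ∮E·dA = Q_enc/ε₀ with Φ = E(4πr²):
E = k|Q_enc|/r² = (8.99×10^9)(1.012e-5)/(0.291)² = 1.07e6 N/C.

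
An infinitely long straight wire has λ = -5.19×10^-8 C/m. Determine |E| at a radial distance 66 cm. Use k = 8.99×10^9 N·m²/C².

E = 1.41×10^3 V/m

Choose a coaxial cylinder of radius r = 66 cm (arbitrary length L) as the Gaussian surface.
Q_enc = λL, so λ_enc = -5.19×10^-8 C/m.
Since E is radial and uniform over the curved surface, Φ = E·2πrL = Q_enc/ε₀ = λ_enc L/ε₀.
E = 2k|λ_enc|/r = 2(8.99×10^9)(5.19×10^-8)/(0.66) = 1.41×10^3 N/C.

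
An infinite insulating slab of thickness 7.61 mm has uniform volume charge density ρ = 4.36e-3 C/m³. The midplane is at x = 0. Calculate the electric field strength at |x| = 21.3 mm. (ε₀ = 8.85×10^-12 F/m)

The point |x| = 21.3 mm lies outside the slab (half-thickness 0.003805 m). A symmetric pillbox spanning the full slab encloses Q_enc = ρ·d·A.
Flux = 2EA ⇒ E = |ρ|d/(2ε₀), independent of distance outside.
E = (4.36e-3)(0.00761)/(2·8.85×10^-12) = 1.87e6 N/C.

1.87e6 V/m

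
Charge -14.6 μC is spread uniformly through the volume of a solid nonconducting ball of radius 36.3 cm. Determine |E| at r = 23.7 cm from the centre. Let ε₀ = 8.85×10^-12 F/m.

E ≈ 6.50×10^5 N/C

By spherical symmetry E is radial; choose a Gaussian sphere of radius r = 23.7 cm (r < R).
For a uniform sphere the enclosed fraction is (r/R)³, so Q_enc = (-14.6 μC)(0.237/0.363)³ = -4.063×10^-6 C.
Since E is radial and uniform over the Gaussian sphere, Φ = E·4πr² = Q_enc/ε₀.
E = |Q_enc|/(4πε₀r²) = (4.063×10^-6)/(4π·8.85×10^-12·(0.237)²) = 6.50×10^5 N/C.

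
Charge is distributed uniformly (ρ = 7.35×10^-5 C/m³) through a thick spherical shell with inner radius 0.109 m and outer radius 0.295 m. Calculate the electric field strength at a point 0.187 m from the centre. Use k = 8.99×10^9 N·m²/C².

By spherical symmetry E is radial; choose a Gaussian sphere of radius r = 0.187 m (within the shell material, 0.109 m < r < 0.295 m).
Only the shell between 0.109 m and r is enclosed: Q_enc = ρ·(4π/3)(r³ − a³) = (7.35×10^-5)·(4π/3)·((0.187)³ − (0.109)³) = 1.615e-6 C.
Gauss's law: E·4πr² = Q_enc/ε₀.
E = k|Q_enc|/r² = (8.99×10^9)(1.615×10^-6)/(0.187)² = 4.15×10^5 N/C.

4.15×10^5 V/m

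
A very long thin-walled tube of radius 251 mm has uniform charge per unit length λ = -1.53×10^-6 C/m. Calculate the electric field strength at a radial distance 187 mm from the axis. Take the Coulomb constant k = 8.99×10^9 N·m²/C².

By cylindrical symmetry E is radial; use a coaxial Gaussian cylinder of radius 187 mm and length L (r < 251 mm, inside the shell).
No charge is enclosed, so Gauss's law gives E·2πrL = 0 ⇒ E = 0.

E = 0 (no enclosed charge)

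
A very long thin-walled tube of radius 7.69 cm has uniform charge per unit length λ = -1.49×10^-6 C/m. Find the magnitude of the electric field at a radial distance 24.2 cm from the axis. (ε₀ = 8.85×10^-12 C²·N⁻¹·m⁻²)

E ≈ 1.11×10^5 N/C

Take a coaxial cylindrical Gaussian surface of radius r = 24.2 cm and length L (r > 7.69 cm).
The full line charge is enclosed: λ_enc = -1.49e-6 C/m.
By Gauss's law (flux through the curved wall only), E·2πrL = λ_enc L/ε₀.
E = |λ_enc|/(2πε₀r) = (1.49e-6)/(2π·8.85×10^-12·0.242) = 1.11×10^5 N/C.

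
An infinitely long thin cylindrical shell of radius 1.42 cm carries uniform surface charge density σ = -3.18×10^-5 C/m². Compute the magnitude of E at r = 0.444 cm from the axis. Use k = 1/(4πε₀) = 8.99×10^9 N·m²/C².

E = 0

Take a coaxial cylindrical Gaussian surface of radius r = 0.444 cm and length L (r < 1.42 cm, inside the shell).
No charge is enclosed, so Gauss's law gives E·2πrL = 0 ⇒ E = 0.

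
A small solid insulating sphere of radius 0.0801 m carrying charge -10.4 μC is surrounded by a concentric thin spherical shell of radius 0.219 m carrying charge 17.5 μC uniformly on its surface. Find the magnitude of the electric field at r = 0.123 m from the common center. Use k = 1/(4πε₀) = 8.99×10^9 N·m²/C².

Symmetry ⇒ E = E(r) r̂. Gaussian sphere of radius r = 0.123 m (between the bodies, 0.0801 m < r < 0.219 m).
Only the inner charge is enclosed; the outer shell contributes nothing inside itself. Q_enc = -10.4 μC = -1.04×10^-5 C.
Gauss's law: E·4πr² = Q_enc/ε₀.
E = k|Q_enc|/r² = (8.99×10^9)(1.04×10^-5)/(0.123)² = 6.18×10^6 N/C.

E = 6.18×10^6 N/C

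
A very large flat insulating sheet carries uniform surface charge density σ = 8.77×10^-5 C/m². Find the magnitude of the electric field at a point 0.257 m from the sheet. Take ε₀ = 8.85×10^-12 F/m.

E ≈ 4.95×10^6 N/C

The symmetry is planar: E is normal to the sheet and the same magnitude on both sides. Take a pillbox straddling the sheet with end-cap area A.
Only the two end caps contribute flux: Φ = 2EA. With Q_enc = σA, Gauss's law gives E = |σ|/(2ε₀).
E = |σ|/(2ε₀) = (8.77e-5)/(2·8.85×10^-12) = 4.95e6 N/C.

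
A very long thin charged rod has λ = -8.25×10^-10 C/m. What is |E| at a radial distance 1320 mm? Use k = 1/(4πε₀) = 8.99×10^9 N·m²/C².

11.2 N/C

Choose a coaxial cylinder of radius r = 1320 mm (arbitrary length L) as the Gaussian surface.
Q_enc = λL, so λ_enc = -8.25e-10 C/m.
Since E is radial and uniform over the curved surface, Φ = E·2πrL = Q_enc/ε₀ = λ_enc L/ε₀.
E = 2k|λ_enc|/r = 2(8.99×10^9)(8.25e-10)/(1.32) = 11.2 N/C.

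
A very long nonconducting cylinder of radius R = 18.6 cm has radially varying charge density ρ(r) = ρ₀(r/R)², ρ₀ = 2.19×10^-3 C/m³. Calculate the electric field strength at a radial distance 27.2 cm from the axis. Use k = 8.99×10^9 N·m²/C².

7.87×10^6 N/C

By cylindrical symmetry E is radial; use a coaxial Gaussian cylinder of radius 27.2 cm and length L (r > R, full charge per length enclosed).
λ_enc = 2π ∫₀^R ρ₀(r'/R)^2 r' dr' = 2πρ₀R²/4 = 1.19×10^-4 C/m.
Since E is radial and uniform over the curved surface, Φ = E·2πrL = Q_enc/ε₀ = λ_enc L/ε₀.
E = 2k|λ_enc|/r = 2(8.99×10^9)(1.19e-4)/(0.272) = 7.87×10^6 N/C.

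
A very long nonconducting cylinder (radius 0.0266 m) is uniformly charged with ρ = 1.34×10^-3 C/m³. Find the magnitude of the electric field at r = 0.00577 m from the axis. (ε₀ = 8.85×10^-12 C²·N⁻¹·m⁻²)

|E| = 4.37e5 N/C

Choose a coaxial cylinder of radius r = 0.00577 m (arbitrary length L) as the Gaussian surface (r < R).
Charge inside radius r per length L is ρ·πr²·L, so λ_enc = ρπr² = 1.402×10^-7 C/m.
Applying ∮E·dA = Q_enc/ε₀ with the end caps contributing no flux:
E = |λ_enc|/(2πε₀r) = (1.402×10^-7)/(2π·8.85×10^-12·0.00577) = 4.37e5 N/C.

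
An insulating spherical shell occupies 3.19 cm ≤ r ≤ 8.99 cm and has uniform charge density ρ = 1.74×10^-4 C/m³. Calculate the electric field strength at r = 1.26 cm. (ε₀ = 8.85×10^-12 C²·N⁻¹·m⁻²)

Use a concentric Gaussian sphere at r = 1.26 cm (r < 3.19 cm, inside the empty cavity).
No charge is enclosed, so by Gauss's law E·4πr² = 0 ⇒ E = 0.

|E| = 0 V/m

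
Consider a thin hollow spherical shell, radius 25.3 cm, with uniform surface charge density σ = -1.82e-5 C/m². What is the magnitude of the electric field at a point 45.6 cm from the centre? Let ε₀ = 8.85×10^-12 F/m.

By spherical symmetry E is radial; choose a Gaussian sphere of radius r = 45.6 cm (r > 25.3 cm).
The entire shell is enclosed: Q_enc = σ·4πR² = (-1.82×10^-5)·4π·(0.253)² = -1.464×10^-5 C.
Gauss's law: E·4πr² = Q_enc/ε₀.
E = |Q_enc|/(4πε₀r²) = (1.464×10^-5)/(4π·8.85×10^-12·(0.456)²) = 6.33×10^5 N/C.

|E| = 6.33×10^5 N/C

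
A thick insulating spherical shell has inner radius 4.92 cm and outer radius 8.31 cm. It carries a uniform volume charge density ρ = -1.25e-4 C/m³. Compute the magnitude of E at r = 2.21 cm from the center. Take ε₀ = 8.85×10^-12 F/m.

|E| = 0 N/C

Use a concentric Gaussian sphere at r = 2.21 cm (r < 4.92 cm, inside the empty cavity).
No charge is enclosed, so by Gauss's law E·4πr² = 0 ⇒ E = 0.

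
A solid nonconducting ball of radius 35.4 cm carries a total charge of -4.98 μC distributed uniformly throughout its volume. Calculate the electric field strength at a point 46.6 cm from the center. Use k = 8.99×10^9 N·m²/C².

Symmetry ⇒ E = E(r) r̂. Gaussian sphere of radius r = 46.6 cm (r > R, so the entire charge is enclosed).
Q_enc = -4.98 μC = -4.98×10^-6 C.
Since E is radial and uniform over the Gaussian sphere, Φ = E·4πr² = Q_enc/ε₀.
E = k|Q_enc|/r² = (8.99×10^9)(4.98×10^-6)/(0.466)² = 2.06×10^5 N/C.

E ≈ 2.06×10^5 V/m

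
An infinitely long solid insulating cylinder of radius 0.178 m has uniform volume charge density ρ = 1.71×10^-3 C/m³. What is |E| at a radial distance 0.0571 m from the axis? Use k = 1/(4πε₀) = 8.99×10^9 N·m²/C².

Choose a coaxial cylinder of radius r = 0.0571 m (arbitrary length L) as the Gaussian surface (r < R).
Enclosed charge per unit length: λ_enc = ρ·πr² = (1.71×10^-3)π(0.0571)² = 1.752×10^-5 C/m.
Gauss's law: E·2πrL = λ_enc L/ε₀.
E = 2k|λ_enc|/r = 2(8.99×10^9)(1.752×10^-5)/(0.0571) = 5.52×10^6 N/C.

E ≈ 5.52×10^6 N/C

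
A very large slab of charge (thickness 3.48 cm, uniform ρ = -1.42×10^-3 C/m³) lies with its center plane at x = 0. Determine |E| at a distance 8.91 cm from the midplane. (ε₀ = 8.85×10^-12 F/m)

2.79×10^6 V/m

The point |x| = 8.91 cm lies outside the slab (half-thickness 0.0174 m). A symmetric pillbox spanning the full slab encloses Q_enc = ρ·d·A.
Flux = 2EA ⇒ E = |ρ|d/(2ε₀), independent of distance outside.
E = (1.42×10^-3)(0.0348)/(2·8.85×10^-12) = 2.79×10^6 N/C.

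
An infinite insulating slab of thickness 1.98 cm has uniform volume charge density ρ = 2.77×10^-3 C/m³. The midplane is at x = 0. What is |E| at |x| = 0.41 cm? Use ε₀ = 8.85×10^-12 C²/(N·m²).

By symmetry E is perpendicular to the slab. A Gaussian pillbox from −0.41 cm to +0.41 cm (face area A) lies entirely within the slab.
Q_enc = ρ·(2x)·A and flux = 2EA, so 2EA = 2ρxA/ε₀ ⇒ E = |ρ|x/ε₀.
E = (2.77×10^-3)(0.0041)/(8.85×10^-12) = 1.28×10^6 N/C.

E = 1.28×10^6 N/C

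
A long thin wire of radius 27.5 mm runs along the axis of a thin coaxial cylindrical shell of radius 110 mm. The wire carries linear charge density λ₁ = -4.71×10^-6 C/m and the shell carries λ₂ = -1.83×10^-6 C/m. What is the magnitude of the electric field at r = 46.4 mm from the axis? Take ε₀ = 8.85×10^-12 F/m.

By cylindrical symmetry E is radial; use a coaxial Gaussian cylinder of radius 46.4 mm and length L (between the conductors, 27.5 mm < r < 110 mm).
Only the inner wire is enclosed; the outer shell contributes nothing inside itself. λ_enc = λ₁ = -4.71×10^-6 C/m.
By Gauss's law (flux through the curved wall only), E·2πrL = λ_enc L/ε₀.
E = |λ_enc|/(2πε₀r) = (4.71×10^-6)/(2π·8.85×10^-12·0.0464) = 1.83e6 N/C.

E = 1.83×10^6 N/C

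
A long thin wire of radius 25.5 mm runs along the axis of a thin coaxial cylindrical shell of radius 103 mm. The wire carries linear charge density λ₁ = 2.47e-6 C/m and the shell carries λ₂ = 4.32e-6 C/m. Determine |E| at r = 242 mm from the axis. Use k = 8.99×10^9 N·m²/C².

E ≈ 5.04×10^5 N/C

Coaxial Gaussian cylinder, radius r = 242 mm, length L (r > 103 mm, enclosing both).
λ_enc = λ₁ + λ₂ = (2.47×10^-6) + (4.32×10^-6) = 6.79×10^-6 C/m.
By Gauss's law (flux through the curved wall only), E·2πrL = λ_enc L/ε₀.
E = 2k|λ_enc|/r = 2(8.99×10^9)(6.79×10^-6)/(0.242) = 5.04×10^5 N/C.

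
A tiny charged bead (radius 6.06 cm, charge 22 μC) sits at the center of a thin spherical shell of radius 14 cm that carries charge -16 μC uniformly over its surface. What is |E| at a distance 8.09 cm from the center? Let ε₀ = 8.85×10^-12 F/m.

|E| ≈ 3.02×10^7 N/C

Use a concentric Gaussian sphere at r = 8.09 cm (between the bodies, 6.06 cm < r < 14 cm).
Only the inner charge is enclosed; the outer shell contributes nothing inside itself. Q_enc = 22 μC = 2.20×10^-5 C.
Applying ∮E·dA = Q_enc/ε₀ with Φ = E(4πr²):
E = |Q_enc|/(4πε₀r²) = (2.20e-5)/(4π·8.85×10^-12·(0.0809)²) = 3.02×10^7 N/C.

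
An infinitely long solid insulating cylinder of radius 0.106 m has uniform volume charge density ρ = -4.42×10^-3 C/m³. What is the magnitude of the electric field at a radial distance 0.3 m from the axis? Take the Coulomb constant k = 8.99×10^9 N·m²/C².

|E| = 9.35×10^6 V/m

Take a coaxial cylindrical Gaussian surface of radius r = 0.3 m and length L (r > 0.106 m, full cross-section enclosed).
λ_enc = ρ·πR² = (-4.42×10^-3)π(0.106)² = -1.56×10^-4 C/m.
Since E is radial and uniform over the curved surface, Φ = E·2πrL = Q_enc/ε₀ = λ_enc L/ε₀.
E = 2k|λ_enc|/r = 2(8.99×10^9)(1.56e-4)/(0.3) = 9.35×10^6 N/C.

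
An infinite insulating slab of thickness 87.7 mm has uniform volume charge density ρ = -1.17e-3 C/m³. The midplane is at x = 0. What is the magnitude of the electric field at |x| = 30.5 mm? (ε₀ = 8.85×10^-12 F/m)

4.03×10^6 V/m

By symmetry E is perpendicular to the slab. A Gaussian pillbox from −30.5 mm to +30.5 mm (face area A) lies entirely within the slab.
Q_enc = ρ·(2x)·A and flux = 2EA, so 2EA = 2ρxA/ε₀ ⇒ E = |ρ|x/ε₀.
E = (1.17×10^-3)(0.0305)/(8.85×10^-12) = 4.03e6 N/C.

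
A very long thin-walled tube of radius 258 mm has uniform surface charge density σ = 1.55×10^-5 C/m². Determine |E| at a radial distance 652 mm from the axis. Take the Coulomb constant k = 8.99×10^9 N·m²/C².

E = 6.93×10^5 N/C

By cylindrical symmetry E is radial; use a coaxial Gaussian cylinder of radius 652 mm and length L (r > 258 mm).
The whole shell is enclosed: λ_enc = σ·2πR = (1.55×10^-5)·2π·(0.258) = 2.513×10^-5 C/m.
Applying ∮E·dA = Q_enc/ε₀ with the end caps contributing no flux:
E = 2k|λ_enc|/r = 2(8.99×10^9)(2.513e-5)/(0.652) = 6.93×10^5 N/C.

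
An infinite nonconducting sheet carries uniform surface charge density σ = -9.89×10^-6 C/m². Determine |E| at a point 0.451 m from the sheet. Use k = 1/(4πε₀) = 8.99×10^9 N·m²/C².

Choose a cylindrical pillbox piercing the sheet, end faces (area A) parallel to it.
Only the two end caps contribute flux: Φ = 2EA. With Q_enc = σA, Gauss's law gives E = |σ|/(2ε₀).
E = 2πk|σ| = 2π(8.99×10^9)(9.89×10^-6) = 5.59e5 N/C.

E = 5.59×10^5 V/m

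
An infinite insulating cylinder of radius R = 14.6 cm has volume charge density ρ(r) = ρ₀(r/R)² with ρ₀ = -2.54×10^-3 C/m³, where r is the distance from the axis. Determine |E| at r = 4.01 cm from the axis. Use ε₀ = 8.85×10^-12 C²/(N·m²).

By cylindrical symmetry E is radial; use a coaxial Gaussian cylinder of radius 4.01 cm and length L (r < R).
Integrating ρ over the cross-section to radius r: λ_enc = (2πρ₀/R²) ∫₀^r r'^3 dr' = 2πρ₀ r^4/(4·R²) = -4.84e-7 C/m.
Applying ∮E·dA = Q_enc/ε₀ with the end caps contributing no flux:
E = |λ_enc|/(2πε₀r) = (4.84×10^-7)/(2π·8.85×10^-12·0.0401) = 2.17×10^5 N/C.

|E| = 2.17×10^5 N/C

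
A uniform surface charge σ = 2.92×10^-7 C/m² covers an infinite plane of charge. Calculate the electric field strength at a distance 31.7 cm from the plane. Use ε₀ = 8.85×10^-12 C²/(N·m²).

By planar symmetry E is perpendicular to the sheet and uniform; use a Gaussian pillbox with flat faces of area A on each side of the sheet.
Only the two end caps contribute flux: Φ = 2EA. With Q_enc = σA, Gauss's law gives E = |σ|/(2ε₀).
E = |σ|/(2ε₀) = (2.92×10^-7)/(2·8.85×10^-12) = 1.65×10^4 N/C.

1.65×10^4 V/m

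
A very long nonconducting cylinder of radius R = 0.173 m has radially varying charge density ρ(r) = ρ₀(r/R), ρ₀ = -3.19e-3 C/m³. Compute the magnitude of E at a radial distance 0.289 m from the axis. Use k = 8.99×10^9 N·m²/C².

E ≈ 1.24×10^7 N/C

By cylindrical symmetry E is radial; use a coaxial Gaussian cylinder of radius 0.289 m and length L (r > R, full charge per length enclosed).
λ_enc = 2π ∫₀^R ρ₀(r'/R)^1 r' dr' = 2πρ₀R²/3 = -2.00×10^-4 C/m.
Since E is radial and uniform over the curved surface, Φ = E·2πrL = Q_enc/ε₀ = λ_enc L/ε₀.
E = 2k|λ_enc|/r = 2(8.99×10^9)(2.00e-4)/(0.289) = 1.24e7 N/C.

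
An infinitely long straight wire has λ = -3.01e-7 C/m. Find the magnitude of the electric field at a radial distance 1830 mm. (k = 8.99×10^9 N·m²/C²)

Coaxial Gaussian cylinder, radius r = 1830 mm, length L.
Q_enc = λL, so λ_enc = -3.01e-7 C/m.
By Gauss's law (flux through the curved wall only), E·2πrL = λ_enc L/ε₀.
E = 2k|λ_enc|/r = 2(8.99×10^9)(3.01×10^-7)/(1.83) = 2.96×10^3 N/C.

E = 2.96e3 N/C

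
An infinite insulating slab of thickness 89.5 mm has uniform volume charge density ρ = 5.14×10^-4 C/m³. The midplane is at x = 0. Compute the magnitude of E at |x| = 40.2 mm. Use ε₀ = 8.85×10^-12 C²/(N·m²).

E ≈ 2.33e6 N/C

By symmetry E is perpendicular to the slab. A Gaussian pillbox from −40.2 mm to +40.2 mm (face area A) lies entirely within the slab.
Q_enc = ρ·(2x)·A and flux = 2EA, so 2EA = 2ρxA/ε₀ ⇒ E = |ρ|x/ε₀.
E = (5.14×10^-4)(0.0402)/(8.85×10^-12) = 2.33×10^6 N/C.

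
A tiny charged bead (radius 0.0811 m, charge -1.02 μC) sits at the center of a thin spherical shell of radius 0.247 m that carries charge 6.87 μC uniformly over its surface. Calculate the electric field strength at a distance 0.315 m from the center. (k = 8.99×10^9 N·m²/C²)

Symmetry ⇒ E = E(r) r̂. Gaussian sphere of radius r = 0.315 m (r > 0.247 m, enclosing both).
Q_enc = (-1.02 μC) + (6.87 μC) = 5.85×10^-6 C.
Since E is radial and uniform over the Gaussian sphere, Φ = E·4πr² = Q_enc/ε₀.
E = k|Q_enc|/r² = (8.99×10^9)(5.85e-6)/(0.315)² = 5.30×10^5 N/C.

E ≈ 5.30×10^5 N/C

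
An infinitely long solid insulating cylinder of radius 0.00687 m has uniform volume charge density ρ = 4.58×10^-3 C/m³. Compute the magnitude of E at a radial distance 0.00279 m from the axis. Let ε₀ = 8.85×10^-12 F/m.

7.22e5 N/C

Take a coaxial cylindrical Gaussian surface of radius r = 0.00279 m and length L (r < R).
Enclosed charge per unit length: λ_enc = ρ·πr² = (4.58e-3)π(0.00279)² = 1.12×10^-7 C/m.
Gauss's law: E·2πrL = λ_enc L/ε₀.
E = |λ_enc|/(2πε₀r) = (1.12×10^-7)/(2π·8.85×10^-12·0.00279) = 7.22×10^5 N/C.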